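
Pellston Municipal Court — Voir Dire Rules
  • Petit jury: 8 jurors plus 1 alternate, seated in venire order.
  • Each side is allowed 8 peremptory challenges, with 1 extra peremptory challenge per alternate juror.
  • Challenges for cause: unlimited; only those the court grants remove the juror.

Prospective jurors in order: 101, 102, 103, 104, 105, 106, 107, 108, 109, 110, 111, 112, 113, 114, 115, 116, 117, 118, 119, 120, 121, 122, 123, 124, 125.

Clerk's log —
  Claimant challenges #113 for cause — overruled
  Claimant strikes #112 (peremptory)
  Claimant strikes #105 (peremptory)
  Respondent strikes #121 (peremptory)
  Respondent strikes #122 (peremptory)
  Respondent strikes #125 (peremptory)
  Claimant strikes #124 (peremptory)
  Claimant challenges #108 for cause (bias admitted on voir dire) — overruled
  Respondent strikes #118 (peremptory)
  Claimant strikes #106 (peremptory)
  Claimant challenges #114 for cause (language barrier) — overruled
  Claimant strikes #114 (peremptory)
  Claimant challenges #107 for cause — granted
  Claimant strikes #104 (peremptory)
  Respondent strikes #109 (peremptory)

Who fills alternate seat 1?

Removed: #104, #105, #106, #107, #109, #112, #114, #118, #121, #122, #124, #125. (#108, #113 stay — for-cause denied.)
Filling seats in venire order through position 9: #101, #102, #103, #108, #110, #111, #113, #115, #116.
So alternate 1 is #116.

116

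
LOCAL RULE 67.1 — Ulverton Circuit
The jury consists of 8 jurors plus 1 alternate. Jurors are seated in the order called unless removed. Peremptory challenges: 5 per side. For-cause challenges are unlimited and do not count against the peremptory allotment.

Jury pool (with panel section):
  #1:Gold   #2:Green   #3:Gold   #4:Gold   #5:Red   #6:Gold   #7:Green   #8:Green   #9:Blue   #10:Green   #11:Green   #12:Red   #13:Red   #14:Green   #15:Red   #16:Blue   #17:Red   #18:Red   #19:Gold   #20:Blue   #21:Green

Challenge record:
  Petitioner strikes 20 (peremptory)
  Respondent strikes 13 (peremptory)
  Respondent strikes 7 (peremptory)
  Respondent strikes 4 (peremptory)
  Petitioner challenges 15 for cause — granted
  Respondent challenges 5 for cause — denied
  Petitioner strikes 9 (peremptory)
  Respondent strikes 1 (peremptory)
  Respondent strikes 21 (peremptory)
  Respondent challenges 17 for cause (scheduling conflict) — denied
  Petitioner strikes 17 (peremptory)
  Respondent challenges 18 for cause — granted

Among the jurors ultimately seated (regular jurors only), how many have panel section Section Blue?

Removed: #1, #4, #7, #9, #13, #15, #17, #18, #20, #21.
Seated jurors 1–8: #2, #3, #5, #6, #8, #10, #11, #12 (alternates #14 not counted).
None of those are in Section Blue → 0.

0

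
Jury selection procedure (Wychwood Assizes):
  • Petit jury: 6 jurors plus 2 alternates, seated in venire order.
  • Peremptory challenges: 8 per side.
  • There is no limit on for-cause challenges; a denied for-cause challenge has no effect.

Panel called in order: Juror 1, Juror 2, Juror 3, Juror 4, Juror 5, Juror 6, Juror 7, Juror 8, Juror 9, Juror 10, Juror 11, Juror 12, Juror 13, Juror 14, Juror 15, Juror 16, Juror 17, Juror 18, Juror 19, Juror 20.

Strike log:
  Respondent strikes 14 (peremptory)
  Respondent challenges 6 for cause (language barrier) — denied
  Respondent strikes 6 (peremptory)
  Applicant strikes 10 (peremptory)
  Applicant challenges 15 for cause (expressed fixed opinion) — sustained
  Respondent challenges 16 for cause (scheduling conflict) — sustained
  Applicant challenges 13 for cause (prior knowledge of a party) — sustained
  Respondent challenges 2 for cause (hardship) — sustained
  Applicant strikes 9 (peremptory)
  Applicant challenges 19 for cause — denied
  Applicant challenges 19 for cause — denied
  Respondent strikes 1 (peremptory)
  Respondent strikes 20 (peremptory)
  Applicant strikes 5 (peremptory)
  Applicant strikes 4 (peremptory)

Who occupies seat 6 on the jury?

17

Removed: #1, #2, #4, #5, #6, #9, #10, #13, #14, #15, #16, #20. (#19 stays — for-cause denied.)
Seating in order: seats 1–6 → #3, #7, #8, #11, #12, #17; alternates → #18, #19.
So seat 6 is #17.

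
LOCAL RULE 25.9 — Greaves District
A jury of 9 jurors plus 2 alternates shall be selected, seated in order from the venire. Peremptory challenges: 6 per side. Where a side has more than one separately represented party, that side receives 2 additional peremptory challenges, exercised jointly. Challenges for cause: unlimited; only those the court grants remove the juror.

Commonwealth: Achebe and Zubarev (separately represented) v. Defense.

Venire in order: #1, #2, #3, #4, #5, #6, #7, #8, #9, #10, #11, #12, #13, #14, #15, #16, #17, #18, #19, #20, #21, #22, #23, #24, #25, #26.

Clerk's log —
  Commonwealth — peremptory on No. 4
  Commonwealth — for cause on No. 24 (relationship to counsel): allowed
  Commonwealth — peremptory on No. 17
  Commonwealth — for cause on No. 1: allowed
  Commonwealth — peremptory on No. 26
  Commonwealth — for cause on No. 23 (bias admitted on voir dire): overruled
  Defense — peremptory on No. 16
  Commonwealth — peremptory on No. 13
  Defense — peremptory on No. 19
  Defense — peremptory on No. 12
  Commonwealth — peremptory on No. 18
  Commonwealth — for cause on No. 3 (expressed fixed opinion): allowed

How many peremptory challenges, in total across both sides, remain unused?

Commonwealth allotment: 6 base + 2 multi-party = 8. Defense allotment: 6.
Commonwealth peremptories used: #4, #17, #26, #13, #18 — 5 (for-cause on #24, #1, #23, #3 don't count).
Defense peremptories used: #16, #19, #12 — 3.
Remaining: (8 − 5) + (6 − 3) = 6.

6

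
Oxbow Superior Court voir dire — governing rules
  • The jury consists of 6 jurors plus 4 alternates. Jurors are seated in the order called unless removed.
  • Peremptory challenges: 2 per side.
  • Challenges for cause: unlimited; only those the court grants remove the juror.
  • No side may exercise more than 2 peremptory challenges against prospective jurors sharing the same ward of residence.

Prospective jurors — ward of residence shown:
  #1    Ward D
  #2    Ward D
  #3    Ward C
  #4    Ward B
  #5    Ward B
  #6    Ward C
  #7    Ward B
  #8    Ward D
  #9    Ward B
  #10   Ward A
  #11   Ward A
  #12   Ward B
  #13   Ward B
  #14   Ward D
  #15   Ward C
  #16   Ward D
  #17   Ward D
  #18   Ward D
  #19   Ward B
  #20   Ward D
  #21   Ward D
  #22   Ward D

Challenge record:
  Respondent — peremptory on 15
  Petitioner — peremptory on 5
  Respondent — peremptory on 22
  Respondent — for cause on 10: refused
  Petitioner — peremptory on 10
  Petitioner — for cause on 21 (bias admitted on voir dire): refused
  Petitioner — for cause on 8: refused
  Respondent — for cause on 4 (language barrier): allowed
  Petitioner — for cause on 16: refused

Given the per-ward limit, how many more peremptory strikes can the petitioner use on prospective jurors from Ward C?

0

Petitioner peremptories so far: #5, #10 — 2 of 2 used, 0 left overall.
Against Ward C: none yet — per-ward cap 2 leaves 2.
Binding limit: min(0, 2) = 0.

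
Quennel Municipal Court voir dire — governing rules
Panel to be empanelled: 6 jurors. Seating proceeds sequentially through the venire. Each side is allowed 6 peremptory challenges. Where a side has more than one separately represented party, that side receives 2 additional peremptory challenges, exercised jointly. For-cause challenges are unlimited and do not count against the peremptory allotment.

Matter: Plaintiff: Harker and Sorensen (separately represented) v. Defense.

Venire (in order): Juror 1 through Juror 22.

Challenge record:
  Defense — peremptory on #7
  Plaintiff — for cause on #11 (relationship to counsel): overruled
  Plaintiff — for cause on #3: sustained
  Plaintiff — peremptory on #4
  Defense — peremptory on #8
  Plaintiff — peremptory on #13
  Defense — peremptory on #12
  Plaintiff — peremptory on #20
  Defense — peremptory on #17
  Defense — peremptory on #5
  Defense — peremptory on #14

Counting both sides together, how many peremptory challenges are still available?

5

Plaintiff allotment: 6 base + 2 multi-party = 8. Defense allotment: 6.
Plaintiff peremptories used: #4, #13, #20 — 3 (for-cause on #11, #3 don't count).
Defense peremptories used: #7, #8, #12, #17, #5, #14 — 6.
Remaining: (8 − 3) + (6 − 6) = 5.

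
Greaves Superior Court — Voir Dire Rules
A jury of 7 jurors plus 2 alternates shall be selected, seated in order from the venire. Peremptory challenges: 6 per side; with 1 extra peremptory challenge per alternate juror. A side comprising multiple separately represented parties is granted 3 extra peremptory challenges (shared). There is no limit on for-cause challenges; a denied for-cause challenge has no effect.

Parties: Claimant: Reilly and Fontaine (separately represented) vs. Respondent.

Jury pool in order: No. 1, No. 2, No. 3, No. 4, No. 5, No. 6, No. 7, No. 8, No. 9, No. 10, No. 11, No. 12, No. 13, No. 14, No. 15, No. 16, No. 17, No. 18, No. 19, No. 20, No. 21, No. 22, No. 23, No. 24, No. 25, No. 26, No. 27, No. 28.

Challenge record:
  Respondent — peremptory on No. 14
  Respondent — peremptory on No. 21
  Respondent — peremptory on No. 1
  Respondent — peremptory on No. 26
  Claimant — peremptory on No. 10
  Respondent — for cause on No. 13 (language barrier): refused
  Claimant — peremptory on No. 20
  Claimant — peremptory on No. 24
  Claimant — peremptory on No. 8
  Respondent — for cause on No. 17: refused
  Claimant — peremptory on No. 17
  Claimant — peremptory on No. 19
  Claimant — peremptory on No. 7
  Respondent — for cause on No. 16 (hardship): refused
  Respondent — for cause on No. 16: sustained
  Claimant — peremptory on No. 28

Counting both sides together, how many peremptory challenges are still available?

Claimant allotment: 6 base + 1 × 2 alternates + 3 multi-party = 11. Respondent allotment: 6 base + 1 × 2 alternates = 8.
Claimant peremptories used: #10, #20, #24, #8, #17, #19, #7, #28 — 8.
Respondent peremptories used: #14, #21, #1, #26 — 4 (for-cause on #13, #17, #16, #16 don't count).
Remaining: (11 − 8) + (8 − 4) = 7.

7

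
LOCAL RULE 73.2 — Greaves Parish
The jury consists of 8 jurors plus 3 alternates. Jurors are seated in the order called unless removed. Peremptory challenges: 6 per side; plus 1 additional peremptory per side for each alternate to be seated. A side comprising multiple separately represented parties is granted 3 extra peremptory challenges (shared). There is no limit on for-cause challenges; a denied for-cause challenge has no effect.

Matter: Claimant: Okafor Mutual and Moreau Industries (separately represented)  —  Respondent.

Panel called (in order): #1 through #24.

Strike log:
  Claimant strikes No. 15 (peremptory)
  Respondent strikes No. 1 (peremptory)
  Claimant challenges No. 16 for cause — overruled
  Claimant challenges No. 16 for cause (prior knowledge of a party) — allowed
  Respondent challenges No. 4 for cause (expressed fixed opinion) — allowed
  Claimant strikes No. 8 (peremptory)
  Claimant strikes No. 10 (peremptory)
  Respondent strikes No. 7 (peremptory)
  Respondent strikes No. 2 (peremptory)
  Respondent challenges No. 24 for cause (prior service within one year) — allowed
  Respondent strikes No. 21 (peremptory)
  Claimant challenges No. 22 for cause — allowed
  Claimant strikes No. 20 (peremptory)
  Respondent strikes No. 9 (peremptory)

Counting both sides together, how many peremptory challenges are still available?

Claimant allotment: 6 base + 1 × 3 alternates + 3 multi-party = 12. Respondent allotment: 6 base + 1 × 3 alternates = 9.
Claimant peremptories used: #15, #8, #10, #20 — 4 (for-cause on #16, #16, #22 don't count).
Respondent peremptories used: #1, #7, #2, #21, #9 — 5 (for-cause on #4, #24 don't count).
Remaining: (12 − 4) + (9 − 5) = 12.

12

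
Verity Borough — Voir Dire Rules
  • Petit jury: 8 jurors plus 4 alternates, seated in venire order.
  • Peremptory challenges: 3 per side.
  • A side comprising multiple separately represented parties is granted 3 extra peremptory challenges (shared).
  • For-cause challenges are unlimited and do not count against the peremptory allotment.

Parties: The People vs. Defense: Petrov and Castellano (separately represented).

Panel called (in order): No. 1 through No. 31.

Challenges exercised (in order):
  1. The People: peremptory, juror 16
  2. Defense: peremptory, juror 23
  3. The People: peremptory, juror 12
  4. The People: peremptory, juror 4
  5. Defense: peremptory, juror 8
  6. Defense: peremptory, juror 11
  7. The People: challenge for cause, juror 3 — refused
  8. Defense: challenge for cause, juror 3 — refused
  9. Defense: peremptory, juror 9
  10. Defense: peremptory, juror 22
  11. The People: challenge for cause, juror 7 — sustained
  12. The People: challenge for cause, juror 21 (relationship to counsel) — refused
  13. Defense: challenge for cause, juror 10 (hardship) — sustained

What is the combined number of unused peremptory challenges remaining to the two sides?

1

The People allotment: 3. Defense allotment: 3 base + 3 multi-party = 6.
The People peremptories used: #16, #12, #4 — 3 (for-cause on #3, #7, #21 don't count).
Defense peremptories used: #23, #8, #11, #9, #22 — 5 (for-cause on #3, #10 don't count).
Remaining: (3 − 3) + (6 − 5) = 1.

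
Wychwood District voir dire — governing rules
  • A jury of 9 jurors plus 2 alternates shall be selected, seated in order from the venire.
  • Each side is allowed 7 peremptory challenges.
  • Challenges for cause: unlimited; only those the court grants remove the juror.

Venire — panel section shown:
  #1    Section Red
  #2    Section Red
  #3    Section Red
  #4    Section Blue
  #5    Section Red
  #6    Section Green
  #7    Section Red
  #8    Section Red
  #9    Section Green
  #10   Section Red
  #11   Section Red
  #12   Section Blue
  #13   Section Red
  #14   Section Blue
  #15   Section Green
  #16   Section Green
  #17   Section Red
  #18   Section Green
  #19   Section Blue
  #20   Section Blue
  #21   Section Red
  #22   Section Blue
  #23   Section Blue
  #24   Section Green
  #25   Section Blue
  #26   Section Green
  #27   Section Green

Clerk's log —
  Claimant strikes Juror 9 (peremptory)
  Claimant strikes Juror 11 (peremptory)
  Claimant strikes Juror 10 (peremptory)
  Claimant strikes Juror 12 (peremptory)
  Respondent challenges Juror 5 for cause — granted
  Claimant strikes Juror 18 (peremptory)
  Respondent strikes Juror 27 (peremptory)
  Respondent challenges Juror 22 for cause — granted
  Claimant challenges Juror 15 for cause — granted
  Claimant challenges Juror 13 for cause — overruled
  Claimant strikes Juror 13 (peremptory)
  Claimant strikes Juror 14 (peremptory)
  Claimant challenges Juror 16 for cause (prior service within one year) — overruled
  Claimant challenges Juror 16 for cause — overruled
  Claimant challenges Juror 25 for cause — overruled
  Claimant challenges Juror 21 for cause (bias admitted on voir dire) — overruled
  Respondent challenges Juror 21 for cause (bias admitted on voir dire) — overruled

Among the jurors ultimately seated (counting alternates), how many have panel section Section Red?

Removed: #5, #9, #10, #11, #12, #13, #14, #15, #18, #22, #27.
Seated (11 incl. alternates): #1, #2, #3, #4, #6, #7, #8, #16, #17, #19, #20.
Of those, in Section Red: #1, #2, #3, #7, #8, #17 → 6.

6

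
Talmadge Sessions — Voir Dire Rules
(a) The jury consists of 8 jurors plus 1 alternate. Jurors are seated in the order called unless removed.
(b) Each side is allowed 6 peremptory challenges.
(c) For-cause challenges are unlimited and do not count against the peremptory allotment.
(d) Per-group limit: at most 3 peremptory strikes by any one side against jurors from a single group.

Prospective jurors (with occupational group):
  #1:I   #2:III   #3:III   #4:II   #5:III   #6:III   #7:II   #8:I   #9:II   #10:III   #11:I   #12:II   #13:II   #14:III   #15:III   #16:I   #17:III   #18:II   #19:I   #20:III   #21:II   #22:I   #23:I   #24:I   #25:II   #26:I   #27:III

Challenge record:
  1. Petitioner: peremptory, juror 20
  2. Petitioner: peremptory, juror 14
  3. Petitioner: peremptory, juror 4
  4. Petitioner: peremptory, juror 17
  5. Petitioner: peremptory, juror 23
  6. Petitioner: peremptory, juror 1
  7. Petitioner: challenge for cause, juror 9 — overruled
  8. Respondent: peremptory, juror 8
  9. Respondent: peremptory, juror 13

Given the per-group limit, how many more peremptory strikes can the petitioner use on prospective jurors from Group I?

Petitioner peremptories so far: #20, #14, #4, #17, #23, #1 — 6 of 6 used, 0 left overall.
Against Group I: #23, #1 — 2 used; per-group cap 3 leaves 1.
Binding limit: min(0, 1) = 0.

0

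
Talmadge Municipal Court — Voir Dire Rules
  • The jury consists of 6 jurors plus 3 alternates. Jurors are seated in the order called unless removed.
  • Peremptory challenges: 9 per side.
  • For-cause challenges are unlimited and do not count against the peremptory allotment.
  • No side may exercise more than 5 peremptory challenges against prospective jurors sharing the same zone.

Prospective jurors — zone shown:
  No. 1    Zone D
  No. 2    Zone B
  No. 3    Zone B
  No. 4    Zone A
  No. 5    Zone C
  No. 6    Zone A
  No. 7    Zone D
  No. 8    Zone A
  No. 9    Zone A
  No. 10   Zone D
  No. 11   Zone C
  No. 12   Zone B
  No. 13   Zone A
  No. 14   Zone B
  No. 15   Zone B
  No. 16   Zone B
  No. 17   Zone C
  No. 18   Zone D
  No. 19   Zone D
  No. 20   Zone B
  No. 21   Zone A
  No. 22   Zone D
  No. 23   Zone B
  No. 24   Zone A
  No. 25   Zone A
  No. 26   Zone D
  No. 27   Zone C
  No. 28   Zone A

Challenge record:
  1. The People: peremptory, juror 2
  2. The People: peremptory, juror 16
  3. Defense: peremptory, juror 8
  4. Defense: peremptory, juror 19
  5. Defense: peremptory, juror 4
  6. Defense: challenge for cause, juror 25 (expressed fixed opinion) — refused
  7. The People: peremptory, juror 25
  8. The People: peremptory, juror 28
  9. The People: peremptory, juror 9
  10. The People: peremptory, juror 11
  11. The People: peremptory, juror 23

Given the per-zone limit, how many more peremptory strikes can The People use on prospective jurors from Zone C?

The People peremptories so far: #2, #16, #25, #28, #9, #11, #23 — 7 of 9 used, 2 left overall.
Against Zone C: #11 — 1 used; per-zone cap 5 leaves 4.
Binding limit: min(2, 4) = 2.

2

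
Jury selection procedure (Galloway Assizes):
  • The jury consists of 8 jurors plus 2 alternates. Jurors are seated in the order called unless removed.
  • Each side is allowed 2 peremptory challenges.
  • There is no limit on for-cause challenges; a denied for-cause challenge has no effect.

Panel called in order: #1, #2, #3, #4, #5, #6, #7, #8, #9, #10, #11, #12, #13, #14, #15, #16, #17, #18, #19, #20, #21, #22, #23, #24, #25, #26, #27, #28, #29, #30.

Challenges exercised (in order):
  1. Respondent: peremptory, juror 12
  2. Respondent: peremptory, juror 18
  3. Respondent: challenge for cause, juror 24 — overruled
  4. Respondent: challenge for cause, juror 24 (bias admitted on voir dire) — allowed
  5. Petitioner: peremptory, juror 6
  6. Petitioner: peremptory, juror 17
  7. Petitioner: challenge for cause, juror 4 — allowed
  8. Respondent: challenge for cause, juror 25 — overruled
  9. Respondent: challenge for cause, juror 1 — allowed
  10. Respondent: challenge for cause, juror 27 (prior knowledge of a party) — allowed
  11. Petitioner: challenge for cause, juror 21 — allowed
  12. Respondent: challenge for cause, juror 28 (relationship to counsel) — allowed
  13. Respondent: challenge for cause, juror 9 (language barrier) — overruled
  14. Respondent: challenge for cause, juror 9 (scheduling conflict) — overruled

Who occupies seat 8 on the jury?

11

Removed: #1, #4, #6, #12, #17, #18, #21, #24, #27, #28. (#9, #25 stay — for-cause denied.)
Seating in order: seats 1–8 → #2, #3, #5, #7, #8, #9, #10, #11; alternates → #13, #14.
So seat 8 is #11.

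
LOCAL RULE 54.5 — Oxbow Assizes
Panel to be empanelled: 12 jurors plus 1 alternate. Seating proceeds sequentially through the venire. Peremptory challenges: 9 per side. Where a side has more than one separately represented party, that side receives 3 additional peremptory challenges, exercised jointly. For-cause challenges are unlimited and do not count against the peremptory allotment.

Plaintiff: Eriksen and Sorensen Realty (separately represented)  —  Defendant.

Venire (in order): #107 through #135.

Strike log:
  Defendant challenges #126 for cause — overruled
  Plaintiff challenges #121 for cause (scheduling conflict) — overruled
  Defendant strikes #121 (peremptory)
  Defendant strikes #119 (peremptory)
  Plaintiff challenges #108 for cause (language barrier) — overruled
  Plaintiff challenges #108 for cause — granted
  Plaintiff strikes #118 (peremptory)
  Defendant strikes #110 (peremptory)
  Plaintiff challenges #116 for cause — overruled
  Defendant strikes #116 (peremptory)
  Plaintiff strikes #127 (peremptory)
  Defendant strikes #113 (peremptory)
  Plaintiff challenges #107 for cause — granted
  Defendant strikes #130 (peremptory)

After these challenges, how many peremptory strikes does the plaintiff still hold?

Plaintiff allotment: 9 base + 3 multi-party = 12.
Plaintiff peremptories used: #118, #127 — 2 (for-cause on #121, #108, #108, #116, #107 don't count).
Remaining: 12 − 2 = 10.

10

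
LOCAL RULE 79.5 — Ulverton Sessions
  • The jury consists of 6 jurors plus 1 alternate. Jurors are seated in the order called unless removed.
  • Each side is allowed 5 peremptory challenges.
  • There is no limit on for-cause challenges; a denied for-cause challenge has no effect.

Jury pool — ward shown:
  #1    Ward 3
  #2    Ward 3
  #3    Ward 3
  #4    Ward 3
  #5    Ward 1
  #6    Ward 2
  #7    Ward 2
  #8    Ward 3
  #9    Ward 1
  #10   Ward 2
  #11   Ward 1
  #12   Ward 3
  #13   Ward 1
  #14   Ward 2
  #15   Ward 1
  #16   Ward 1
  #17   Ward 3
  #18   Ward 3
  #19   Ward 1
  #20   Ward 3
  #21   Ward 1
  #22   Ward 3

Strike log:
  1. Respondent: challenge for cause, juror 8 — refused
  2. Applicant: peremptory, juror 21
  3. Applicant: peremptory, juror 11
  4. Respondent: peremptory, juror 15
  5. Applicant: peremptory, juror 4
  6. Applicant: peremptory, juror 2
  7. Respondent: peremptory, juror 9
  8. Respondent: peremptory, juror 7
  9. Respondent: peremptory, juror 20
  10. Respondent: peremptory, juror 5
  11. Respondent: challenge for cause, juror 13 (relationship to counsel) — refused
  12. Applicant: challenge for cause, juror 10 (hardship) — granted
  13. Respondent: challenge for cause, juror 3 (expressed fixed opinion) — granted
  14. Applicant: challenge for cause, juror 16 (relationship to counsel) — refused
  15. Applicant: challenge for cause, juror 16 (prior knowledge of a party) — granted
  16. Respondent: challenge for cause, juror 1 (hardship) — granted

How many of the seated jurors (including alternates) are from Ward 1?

Removed: #1, #2, #3, #4, #5, #7, #9, #10, #11, #15, #16, #20, #21.
Seated (7 incl. alternates): #6, #8, #12, #13, #14, #17, #18.
Of those, in Ward 1: #13 → 1.

1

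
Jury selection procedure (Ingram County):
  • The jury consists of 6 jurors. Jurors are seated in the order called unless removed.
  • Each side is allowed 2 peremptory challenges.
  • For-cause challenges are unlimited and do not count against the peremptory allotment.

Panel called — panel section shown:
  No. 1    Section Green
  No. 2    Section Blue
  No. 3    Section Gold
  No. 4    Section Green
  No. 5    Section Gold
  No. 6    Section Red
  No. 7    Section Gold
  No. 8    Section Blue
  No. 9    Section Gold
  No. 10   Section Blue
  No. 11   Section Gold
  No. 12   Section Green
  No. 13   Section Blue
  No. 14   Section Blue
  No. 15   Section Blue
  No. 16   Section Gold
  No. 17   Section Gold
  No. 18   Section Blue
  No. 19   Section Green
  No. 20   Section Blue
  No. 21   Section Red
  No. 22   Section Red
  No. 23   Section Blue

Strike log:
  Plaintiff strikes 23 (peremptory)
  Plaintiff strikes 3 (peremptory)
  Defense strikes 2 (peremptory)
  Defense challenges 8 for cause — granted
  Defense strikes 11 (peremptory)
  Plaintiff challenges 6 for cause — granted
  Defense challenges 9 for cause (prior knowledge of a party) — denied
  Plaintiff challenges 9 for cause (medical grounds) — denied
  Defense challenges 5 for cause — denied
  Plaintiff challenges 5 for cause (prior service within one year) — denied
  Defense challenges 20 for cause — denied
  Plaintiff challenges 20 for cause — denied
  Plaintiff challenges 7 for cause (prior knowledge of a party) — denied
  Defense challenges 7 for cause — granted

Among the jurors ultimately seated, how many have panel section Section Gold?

Removed: #2, #3, #6, #7, #8, #11, #23.
Seated jurors 1–6: #1, #4, #5, #9, #10, #12.
Of those, in Section Gold: #5, #9 → 2.

2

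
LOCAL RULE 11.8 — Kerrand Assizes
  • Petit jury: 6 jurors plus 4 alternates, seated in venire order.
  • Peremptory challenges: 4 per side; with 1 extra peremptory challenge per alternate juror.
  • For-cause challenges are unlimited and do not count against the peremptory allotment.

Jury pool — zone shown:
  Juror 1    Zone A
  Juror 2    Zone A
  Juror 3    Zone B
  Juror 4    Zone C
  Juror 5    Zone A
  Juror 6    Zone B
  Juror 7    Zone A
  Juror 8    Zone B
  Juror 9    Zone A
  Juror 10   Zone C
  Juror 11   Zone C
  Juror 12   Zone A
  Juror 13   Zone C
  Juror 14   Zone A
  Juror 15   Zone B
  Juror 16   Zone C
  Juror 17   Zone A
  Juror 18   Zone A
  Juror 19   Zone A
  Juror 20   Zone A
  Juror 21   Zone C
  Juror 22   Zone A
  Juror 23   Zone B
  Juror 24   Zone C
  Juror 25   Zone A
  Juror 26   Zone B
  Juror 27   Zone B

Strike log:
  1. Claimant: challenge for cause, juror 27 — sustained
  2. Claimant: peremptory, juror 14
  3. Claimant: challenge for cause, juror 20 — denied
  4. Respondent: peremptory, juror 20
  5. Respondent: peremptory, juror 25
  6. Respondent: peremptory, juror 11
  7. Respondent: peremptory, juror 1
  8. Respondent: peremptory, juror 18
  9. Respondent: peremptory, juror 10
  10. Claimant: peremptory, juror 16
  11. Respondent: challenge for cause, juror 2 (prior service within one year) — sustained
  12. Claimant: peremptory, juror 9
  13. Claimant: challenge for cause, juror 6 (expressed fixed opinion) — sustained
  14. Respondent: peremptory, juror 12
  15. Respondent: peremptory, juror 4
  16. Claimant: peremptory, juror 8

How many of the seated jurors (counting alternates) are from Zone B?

3

Removed: #1, #2, #4, #6, #8, #9, #10, #11, #12, #14, #16, #18, #20, #25, #27.
Seated (10 incl. alternates): #3, #5, #7, #13, #15, #17, #19, #21, #22, #23.
Of those, in Zone B: #3, #15, #23 → 3.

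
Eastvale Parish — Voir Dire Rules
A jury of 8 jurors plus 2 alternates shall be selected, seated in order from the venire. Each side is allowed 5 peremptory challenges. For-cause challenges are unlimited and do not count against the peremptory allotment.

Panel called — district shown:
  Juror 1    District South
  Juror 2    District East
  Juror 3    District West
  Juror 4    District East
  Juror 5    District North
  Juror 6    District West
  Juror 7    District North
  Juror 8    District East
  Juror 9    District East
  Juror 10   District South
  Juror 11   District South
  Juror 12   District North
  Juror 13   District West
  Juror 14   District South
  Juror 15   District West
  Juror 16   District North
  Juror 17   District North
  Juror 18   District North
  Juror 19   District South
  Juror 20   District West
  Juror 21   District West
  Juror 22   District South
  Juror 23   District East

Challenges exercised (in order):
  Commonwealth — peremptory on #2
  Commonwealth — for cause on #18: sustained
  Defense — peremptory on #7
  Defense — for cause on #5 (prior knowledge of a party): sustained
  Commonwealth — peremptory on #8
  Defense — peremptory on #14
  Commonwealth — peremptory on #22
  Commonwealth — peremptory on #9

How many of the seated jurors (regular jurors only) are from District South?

3

Removed: #2, #5, #7, #8, #9, #14, #18, #22.
Seated jurors 1–8: #1, #3, #4, #6, #10, #11, #12, #13 (alternates #15, #16 not counted).
Of those, in District South: #1, #10, #11 → 3.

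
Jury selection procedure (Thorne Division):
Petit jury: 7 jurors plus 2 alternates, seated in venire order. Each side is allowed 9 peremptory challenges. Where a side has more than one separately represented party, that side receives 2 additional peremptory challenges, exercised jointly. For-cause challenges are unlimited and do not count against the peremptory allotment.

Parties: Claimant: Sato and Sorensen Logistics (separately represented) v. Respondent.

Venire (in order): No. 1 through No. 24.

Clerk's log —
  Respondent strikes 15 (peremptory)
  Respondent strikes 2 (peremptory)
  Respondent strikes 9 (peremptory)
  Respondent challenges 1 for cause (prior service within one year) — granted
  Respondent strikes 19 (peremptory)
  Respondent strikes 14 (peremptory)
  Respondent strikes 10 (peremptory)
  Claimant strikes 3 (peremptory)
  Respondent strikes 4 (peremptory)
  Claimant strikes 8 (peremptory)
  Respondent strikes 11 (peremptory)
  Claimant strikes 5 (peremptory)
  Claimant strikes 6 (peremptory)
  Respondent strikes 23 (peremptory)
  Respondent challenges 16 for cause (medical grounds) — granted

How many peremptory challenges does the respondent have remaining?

Respondent allotment: 9.
Respondent peremptories used: #15, #2, #9, #19, #14, #10, #4, #11, #23 — 9 (for-cause on #1, #16 don't count).
Remaining: 9 − 9 = 0.

0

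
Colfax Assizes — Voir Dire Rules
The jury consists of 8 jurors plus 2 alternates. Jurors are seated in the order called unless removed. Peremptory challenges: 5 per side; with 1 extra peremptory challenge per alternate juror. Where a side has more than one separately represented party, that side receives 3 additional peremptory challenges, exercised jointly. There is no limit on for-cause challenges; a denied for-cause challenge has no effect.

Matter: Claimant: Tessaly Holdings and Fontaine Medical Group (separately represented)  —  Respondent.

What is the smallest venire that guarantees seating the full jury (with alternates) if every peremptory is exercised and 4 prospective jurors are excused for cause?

Seats to fill: 8 + 2 alternates = 10.
Peremptories — Claimant: 5 + 1×2 + 3 = 10; Respondent: 5 + 1×2 = 7; total 17.
For-cause removals: 4.
Minimum venire: 10 + 17 + 4 = 31.

31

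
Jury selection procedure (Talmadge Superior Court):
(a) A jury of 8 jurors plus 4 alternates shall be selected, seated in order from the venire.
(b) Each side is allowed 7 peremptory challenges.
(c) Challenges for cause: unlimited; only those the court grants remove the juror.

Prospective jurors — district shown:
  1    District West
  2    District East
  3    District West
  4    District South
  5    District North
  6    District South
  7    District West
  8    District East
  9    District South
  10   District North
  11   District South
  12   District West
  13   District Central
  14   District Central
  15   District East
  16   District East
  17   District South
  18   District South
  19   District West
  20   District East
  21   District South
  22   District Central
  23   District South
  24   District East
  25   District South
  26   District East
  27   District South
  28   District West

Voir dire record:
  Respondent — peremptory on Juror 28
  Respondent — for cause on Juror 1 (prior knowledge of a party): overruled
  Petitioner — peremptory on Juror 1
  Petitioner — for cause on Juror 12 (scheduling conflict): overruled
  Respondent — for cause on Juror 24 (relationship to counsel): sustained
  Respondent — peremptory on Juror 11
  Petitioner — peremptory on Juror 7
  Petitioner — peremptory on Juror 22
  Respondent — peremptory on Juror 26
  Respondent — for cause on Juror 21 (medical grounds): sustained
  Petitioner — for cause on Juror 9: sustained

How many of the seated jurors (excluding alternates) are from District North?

Removed: #1, #7, #9, #11, #21, #22, #24, #26, #28.
Seated jurors 1–8: #2, #3, #4, #5, #6, #8, #10, #12 (alternates #13, #14, #15, #16 not counted).
Of those, in District North: #5, #10 → 2.

2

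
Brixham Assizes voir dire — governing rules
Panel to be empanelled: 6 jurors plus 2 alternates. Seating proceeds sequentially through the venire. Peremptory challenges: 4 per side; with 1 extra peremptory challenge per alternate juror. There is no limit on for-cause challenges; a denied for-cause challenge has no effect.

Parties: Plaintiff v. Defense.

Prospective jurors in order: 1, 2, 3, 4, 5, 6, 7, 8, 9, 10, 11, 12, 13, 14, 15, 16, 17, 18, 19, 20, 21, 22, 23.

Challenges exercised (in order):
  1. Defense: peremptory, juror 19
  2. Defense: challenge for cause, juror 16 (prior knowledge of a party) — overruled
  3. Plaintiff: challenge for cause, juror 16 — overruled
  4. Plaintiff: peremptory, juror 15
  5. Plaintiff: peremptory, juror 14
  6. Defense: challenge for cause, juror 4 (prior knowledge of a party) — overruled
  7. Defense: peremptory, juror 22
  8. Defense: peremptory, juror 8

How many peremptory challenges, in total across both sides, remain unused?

7

Plaintiff allotment: 4 base + 1 × 2 alternates = 6. Defense allotment: 4 base + 1 × 2 alternates = 6.
Plaintiff peremptories used: #15, #14 — 2 (the for-cause on #16 doesn't count).
Defense peremptories used: #19, #22, #8 — 3 (for-cause on #16, #4 don't count).
Remaining: (6 − 2) + (6 − 3) = 7.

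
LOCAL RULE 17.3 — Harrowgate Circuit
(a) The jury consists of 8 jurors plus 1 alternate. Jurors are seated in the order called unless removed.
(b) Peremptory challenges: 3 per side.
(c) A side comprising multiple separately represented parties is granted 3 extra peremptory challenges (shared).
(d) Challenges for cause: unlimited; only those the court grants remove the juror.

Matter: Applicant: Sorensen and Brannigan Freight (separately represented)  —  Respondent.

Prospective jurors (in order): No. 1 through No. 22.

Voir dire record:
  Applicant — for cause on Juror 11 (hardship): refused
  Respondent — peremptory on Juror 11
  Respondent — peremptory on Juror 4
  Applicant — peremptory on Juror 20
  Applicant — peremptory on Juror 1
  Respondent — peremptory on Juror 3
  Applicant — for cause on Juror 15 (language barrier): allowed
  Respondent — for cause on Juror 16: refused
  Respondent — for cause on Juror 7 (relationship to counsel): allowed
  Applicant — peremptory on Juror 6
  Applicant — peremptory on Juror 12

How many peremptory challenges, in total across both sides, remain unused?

2

Applicant allotment: 3 base + 3 multi-party = 6. Respondent allotment: 3.
Applicant peremptories used: #20, #1, #6, #12 — 4 (for-cause on #11, #15 don't count).
Respondent peremptories used: #11, #4, #3 — 3 (for-cause on #16, #7 don't count).
Remaining: (6 − 4) + (3 − 3) = 2.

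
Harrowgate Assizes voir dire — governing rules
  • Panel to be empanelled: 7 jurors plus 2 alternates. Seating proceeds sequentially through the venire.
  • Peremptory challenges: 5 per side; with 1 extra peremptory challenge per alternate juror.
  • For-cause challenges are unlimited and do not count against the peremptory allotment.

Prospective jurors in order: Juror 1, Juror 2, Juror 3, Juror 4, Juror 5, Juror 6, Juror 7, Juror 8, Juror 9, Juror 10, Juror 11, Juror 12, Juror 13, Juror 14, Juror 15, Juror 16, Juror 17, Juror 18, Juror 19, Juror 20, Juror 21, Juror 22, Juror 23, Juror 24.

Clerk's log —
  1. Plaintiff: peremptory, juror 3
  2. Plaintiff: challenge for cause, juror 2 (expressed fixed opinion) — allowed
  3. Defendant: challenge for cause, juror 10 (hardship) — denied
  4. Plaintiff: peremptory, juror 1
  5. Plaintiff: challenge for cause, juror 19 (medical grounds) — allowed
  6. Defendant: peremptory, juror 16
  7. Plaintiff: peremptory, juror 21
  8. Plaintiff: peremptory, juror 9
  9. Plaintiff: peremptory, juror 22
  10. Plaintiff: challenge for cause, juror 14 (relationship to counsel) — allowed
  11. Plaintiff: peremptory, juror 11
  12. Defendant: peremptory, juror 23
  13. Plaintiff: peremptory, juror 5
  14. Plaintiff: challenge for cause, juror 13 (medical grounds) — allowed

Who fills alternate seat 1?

17

Removed: #1, #2, #3, #5, #9, #11, #13, #14, #16, #19, #21, #22, #23. (#10 stays — for-cause denied.)
Seating in order: seats 1–7 → #4, #6, #7, #8, #10, #12, #15; alternates → #17, #18.
So alternate 1 is #17.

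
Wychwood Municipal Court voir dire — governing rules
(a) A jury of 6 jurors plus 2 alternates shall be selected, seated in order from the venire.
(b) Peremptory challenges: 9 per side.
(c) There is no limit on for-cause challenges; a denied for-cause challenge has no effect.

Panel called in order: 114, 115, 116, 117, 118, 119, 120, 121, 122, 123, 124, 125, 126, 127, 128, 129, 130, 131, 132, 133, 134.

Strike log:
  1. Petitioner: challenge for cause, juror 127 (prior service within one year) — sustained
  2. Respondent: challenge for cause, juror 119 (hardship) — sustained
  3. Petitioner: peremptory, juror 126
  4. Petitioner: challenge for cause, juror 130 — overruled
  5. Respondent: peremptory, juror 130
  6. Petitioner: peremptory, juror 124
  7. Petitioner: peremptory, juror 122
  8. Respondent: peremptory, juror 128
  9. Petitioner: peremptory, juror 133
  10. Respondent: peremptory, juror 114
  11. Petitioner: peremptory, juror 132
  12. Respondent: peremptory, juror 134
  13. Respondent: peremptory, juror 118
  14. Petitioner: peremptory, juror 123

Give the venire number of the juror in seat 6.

Removed: #114, #118, #119, #122, #123, #124, #126, #127, #128, #130, #132, #133, #134.
Seating in order: seats 1–6 → #115, #116, #117, #120, #121, #125; alternates → #129, #131.
So seat 6 is #125.

125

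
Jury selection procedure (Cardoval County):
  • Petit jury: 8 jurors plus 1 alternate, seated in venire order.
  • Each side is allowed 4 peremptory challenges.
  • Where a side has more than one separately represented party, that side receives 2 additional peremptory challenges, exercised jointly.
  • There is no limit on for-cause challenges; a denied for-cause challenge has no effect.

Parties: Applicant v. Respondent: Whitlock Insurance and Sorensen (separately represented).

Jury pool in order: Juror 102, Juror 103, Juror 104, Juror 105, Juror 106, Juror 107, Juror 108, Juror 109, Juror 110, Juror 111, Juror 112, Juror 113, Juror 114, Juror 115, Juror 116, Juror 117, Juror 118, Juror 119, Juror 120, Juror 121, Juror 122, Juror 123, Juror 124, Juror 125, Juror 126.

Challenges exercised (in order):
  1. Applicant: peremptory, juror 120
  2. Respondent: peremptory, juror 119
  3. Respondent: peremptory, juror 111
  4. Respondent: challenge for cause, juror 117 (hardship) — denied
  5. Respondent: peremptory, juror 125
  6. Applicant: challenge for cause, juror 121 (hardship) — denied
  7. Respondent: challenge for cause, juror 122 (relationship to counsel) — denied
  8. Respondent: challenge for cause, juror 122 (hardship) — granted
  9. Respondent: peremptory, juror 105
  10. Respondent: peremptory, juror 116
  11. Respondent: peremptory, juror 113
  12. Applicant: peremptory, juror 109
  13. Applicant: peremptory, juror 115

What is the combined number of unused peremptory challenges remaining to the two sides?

Applicant allotment: 4. Respondent allotment: 4 base + 2 multi-party = 6.
Applicant peremptories used: #120, #109, #115 — 3 (the for-cause on #121 doesn't count).
Respondent peremptories used: #119, #111, #125, #105, #116, #113 — 6 (for-cause on #117, #122, #122 don't count).
Remaining: (4 − 3) + (6 − 6) = 1.

1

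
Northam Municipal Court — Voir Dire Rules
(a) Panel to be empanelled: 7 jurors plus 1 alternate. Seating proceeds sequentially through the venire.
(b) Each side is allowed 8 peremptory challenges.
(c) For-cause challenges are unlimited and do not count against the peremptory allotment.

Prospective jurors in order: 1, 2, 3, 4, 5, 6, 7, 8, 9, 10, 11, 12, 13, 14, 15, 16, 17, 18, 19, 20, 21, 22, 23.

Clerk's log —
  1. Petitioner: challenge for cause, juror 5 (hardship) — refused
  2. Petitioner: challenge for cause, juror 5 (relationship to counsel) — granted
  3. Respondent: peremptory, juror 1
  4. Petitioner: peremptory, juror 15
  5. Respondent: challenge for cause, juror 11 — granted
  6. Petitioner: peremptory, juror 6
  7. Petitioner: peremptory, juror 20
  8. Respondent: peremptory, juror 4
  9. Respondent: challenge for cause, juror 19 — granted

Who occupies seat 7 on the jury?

12

Removed: #1, #4, #5, #6, #11, #15, #19, #20.
Filling seats in venire order through position 7: #2, #3, #7, #8, #9, #10, #12.
So seat 7 is #12.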